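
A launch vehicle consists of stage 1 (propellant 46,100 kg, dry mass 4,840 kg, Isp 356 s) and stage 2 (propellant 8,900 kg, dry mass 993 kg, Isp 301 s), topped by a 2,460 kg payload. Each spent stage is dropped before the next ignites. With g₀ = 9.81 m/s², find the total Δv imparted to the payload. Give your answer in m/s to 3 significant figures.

Ignition mass of stage 1 = 46,100+4,840 + 8,900+993 + 2,460 = 63,293 kg.
Stage 1: m₀ = 63,293 kg, m_f = 63,293 − 46,100 = 17,193 kg; Δv = 356×9.81×ln(3.681) = 3492.4×1.3033 ≈ 4551 m/s.
Stage 2: m₀ = 12,353 kg, m_f = 12,353 − 8,900 = 3,453 kg; Δv = 301×9.81×ln(3.577) = 2952.8×1.2747 ≈ 3764 m/s.
Total Δv = 4551 + 3764 = 8315 m/s.

Δv ≈ 8320 m/s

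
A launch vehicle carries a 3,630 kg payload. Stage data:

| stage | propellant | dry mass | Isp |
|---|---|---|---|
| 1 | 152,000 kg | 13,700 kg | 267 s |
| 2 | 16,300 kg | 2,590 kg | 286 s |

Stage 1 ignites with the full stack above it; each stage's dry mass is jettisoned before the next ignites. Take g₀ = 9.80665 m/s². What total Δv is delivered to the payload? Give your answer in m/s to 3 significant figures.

Δv ≈ 7920 m/s

Ignition mass of stage 1 = 152,000+13,700 + 16,300+2,590 + 3,630 = 188,220 kg.
Stage 1: m₀ = 188,220 kg, m_f = 188,220 − 152,000 = 36,220 kg; Δv = 267×9.80665×ln(5.197) = 2618.4×1.6480 ≈ 4315 m/s.
Stage 2: m₀ = 22,520 kg, m_f = 22,520 − 16,300 = 6,220 kg; Δv = 286×9.80665×ln(3.621) = 2804.7×1.2866 ≈ 3609 m/s.
Total Δv = 4315 + 3609 = 7924 m/s.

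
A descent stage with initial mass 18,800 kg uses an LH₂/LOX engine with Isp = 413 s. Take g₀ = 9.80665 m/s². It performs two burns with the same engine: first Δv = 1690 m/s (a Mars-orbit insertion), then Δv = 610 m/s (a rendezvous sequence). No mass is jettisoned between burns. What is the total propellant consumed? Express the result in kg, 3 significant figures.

total propellant consumed ≈ 8150 kg

v_e = Isp · g₀ = 413 × 9.80665 = 4050.1 m/s.
After the first burn: m = 18800 × exp(−1690/4050.1) = 18800 × 0.65884 = 12,386.2 kg.
After the second burn: m = 12,386.2 × exp(−610/4050.1) = 12,386.2 × 0.86018 = 10,654.4 kg.
Total propellant = m₀ − m_final = 18800 − 10,654.4 = 8,145.6 kg.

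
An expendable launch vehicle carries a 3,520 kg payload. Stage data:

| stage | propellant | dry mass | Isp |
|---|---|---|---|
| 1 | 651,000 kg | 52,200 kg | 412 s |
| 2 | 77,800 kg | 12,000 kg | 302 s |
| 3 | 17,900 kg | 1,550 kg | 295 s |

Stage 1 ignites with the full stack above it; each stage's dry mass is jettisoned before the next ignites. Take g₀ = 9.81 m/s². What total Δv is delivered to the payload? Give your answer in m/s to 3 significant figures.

Ignition mass of stage 1 = 651,000+52,200 + 77,800+12,000 + 17,900+1,550 + 3,520 = 815,970 kg.
Stage 1: m₀ = 815,970 kg, m_f = 815,970 − 651,000 = 164,970 kg; Δv = 412×9.81×ln(4.946) = 4041.7×1.5986 ≈ 6461 m/s.
Stage 2: m₀ = 112,770 kg, m_f = 112,770 − 77,800 = 34,970 kg; Δv = 302×9.81×ln(3.225) = 2962.6×1.1709 ≈ 3469 m/s.
Stage 3: m₀ = 22,970 kg, m_f = 22,970 − 17,900 = 5,070 kg; Δv = 295×9.81×ln(4.531) = 2894.0×1.5108 ≈ 4372 m/s.
Total Δv = 6461 + 3469 + 4372 = 14302 m/s.

Δv ≈ 14300 m/s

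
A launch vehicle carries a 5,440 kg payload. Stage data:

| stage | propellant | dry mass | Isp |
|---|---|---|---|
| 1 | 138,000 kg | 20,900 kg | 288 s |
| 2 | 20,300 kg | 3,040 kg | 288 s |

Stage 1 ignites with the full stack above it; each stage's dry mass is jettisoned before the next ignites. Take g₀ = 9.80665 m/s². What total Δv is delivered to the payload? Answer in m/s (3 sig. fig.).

Δv ≈ 7210 m/s

Ignition mass of stage 1 = 138,000+20,900 + 20,300+3,040 + 5,440 = 187,680 kg.
Stage 1: m₀ = 187,680 kg, m_f = 187,680 − 138,000 = 49,680 kg; Δv = 288×9.80665×ln(3.778) = 2824.3×1.3291 ≈ 3754 m/s.
Stage 2: m₀ = 28,780 kg, m_f = 28,780 − 20,300 = 8,480 kg; Δv = 288×9.80665×ln(3.394) = 2824.3×1.2220 ≈ 3451 m/s.
Total Δv = 3754 + 3451 = 7205 m/s.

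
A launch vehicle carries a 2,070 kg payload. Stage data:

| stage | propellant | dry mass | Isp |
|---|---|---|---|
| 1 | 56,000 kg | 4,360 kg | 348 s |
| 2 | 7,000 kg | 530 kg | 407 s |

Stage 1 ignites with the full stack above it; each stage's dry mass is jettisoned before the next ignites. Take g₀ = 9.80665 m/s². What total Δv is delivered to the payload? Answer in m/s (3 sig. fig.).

Δv ≈ 10700 m/s

Ignition mass of stage 1 = 56,000+4,360 + 7,000+530 + 2,070 = 69,960 kg.
Stage 1: m₀ = 69,960 kg, m_f = 69,960 − 56,000 = 13,960 kg; Δv = 348×9.80665×ln(5.011) = 3412.7×1.6117 ≈ 5500 m/s.
Stage 2: m₀ = 9,600 kg, m_f = 9,600 − 7,000 = 2,600 kg; Δv = 407×9.80665×ln(3.692) = 3991.3×1.3063 ≈ 5214 m/s.
Total Δv = 5500 + 5214 = 10714 m/s.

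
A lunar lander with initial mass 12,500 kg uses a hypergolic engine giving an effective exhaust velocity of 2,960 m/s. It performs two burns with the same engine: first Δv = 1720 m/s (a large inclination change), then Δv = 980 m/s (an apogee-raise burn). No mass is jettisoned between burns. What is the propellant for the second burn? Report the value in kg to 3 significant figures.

After the first burn: m = 12500 × exp(−1720/2960.0) = 12500 × 0.55929 = 6,991.13 kg.
After the second burn: m = 6,991.13 × exp(−980/2960.0) = 6,991.13 × 0.71815 = 5,020.68 kg.
Second-burn propellant = 6,991.13 − 5,020.68 = 1,970.45 kg.

propellant for the second burn ≈ 1970 kg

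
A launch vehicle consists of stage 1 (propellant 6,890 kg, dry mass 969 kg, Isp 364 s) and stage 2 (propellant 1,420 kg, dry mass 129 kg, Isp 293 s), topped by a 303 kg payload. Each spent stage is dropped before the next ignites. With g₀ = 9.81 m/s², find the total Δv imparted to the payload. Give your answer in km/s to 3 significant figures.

Δv ≈ 8.60 km/s

Ignition mass of stage 1 = 6,890+969 + 1,420+129 + 303 = 9,711 kg.
Stage 1: m₀ = 9,711 kg, m_f = 9,711 − 6,890 = 2,821 kg; Δv = 364×9.81×ln(3.442) = 3570.8×1.2362 ≈ 4414 m/s.
Stage 2: m₀ = 1,852 kg, m_f = 1,852 − 1,420 = 432 kg; Δv = 293×9.81×ln(4.287) = 2874.3×1.4556 ≈ 4184 m/s.
Total Δv = 4414 + 4184 = 8598 m/s.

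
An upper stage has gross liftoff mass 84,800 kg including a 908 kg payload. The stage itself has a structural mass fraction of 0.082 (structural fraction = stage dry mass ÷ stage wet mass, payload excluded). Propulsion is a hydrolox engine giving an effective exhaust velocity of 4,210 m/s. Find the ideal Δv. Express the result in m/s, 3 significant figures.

Δv ≈ 10100 m/s

Stage wet mass = m₀ − payload = 84,800 − 908 = 83,892 kg.
Stage dry mass = ε × stage wet mass = 0.082 × 83,892 = 6,879.14 kg.
Burnout mass m_f = stage dry + payload = 6,879.14 + 908 = 7,787.14 kg.
From the ideal rocket equation, Δv = v_e · ln(84,800/7,787.14) = 4210.0 × ln(10.89) = 4210.0 × 2.3878 ≈ 10053 m/s.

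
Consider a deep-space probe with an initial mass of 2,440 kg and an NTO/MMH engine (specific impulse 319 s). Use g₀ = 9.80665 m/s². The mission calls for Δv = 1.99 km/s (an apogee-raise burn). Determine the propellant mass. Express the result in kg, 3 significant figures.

propellant mass ≈ 1150 kg

v_e = Isp · g₀ = 319 × 9.80665 = 3128.3 m/s.
Rocket equation: m₀/m_f = exp(Δv / v_e) = exp(1990 / 3128.3) = exp(0.6361) = 1.8891.
m_f = 2,440 / 1.8891 = 1,291.62 kg, so propellant = m₀ − m_f = 2,440 − 1,291.62 = 1,148.38 kg.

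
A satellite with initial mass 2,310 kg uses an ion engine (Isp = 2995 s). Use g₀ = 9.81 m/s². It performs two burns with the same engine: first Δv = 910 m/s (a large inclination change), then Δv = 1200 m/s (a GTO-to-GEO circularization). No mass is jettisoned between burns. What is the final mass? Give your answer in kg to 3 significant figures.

final mass ≈ 2150 kg

v_e = Isp · g₀ = 2995 × 9.81 = 29381.0 m/s.
After the first burn: m = 2310 × exp(−910/29381.0) = 2310 × 0.96950 = 2,239.55 kg.
After the second burn: m = 2,239.55 × exp(−1200/29381.0) = 2,239.55 × 0.95998 = 2,149.92 kg.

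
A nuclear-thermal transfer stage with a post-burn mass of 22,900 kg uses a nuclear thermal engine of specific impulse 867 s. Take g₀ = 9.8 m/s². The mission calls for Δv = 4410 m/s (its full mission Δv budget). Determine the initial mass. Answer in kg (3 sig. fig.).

initial mass ≈ 38500 kg

v_e = Isp · g₀ = 867 × 9.8 = 8496.6 m/s.
Using Δv = v_e ln(m₀/m_f): m₀/m_f = exp(Δv / v_e) = exp(4410 / 8496.6) = exp(0.5190) = 1.6804.
m₀ = m_f × 1.6804 = 22,900 × 1.6804 = 38,481.2 kg.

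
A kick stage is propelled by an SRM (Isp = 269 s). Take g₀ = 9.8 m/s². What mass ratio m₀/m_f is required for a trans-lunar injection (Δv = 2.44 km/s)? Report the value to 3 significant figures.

mass ratio ≈ 2.52

v_e = Isp · g₀ = 269 × 9.8 = 2636.2 m/s.
From the ideal rocket equation, m₀/m_f = exp(Δv / v_e) = exp(2440 / 2636.2) = exp(0.9256) = 2.5233.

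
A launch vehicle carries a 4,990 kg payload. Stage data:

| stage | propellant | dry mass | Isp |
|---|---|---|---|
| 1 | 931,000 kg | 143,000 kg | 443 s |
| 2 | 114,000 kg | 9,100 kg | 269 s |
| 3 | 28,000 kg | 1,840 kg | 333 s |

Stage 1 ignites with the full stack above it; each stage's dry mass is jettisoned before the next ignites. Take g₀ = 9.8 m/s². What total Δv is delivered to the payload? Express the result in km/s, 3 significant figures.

Δv ≈ 14.8 km/s

Ignition mass of stage 1 = 931,000+143,000 + 114,000+9,100 + 28,000+1,840 + 4,990 = 1,231,930 kg.
Stage 1: m₀ = 1,231,930 kg, m_f = 1,231,930 − 931,000 = 300,930 kg; Δv = 443×9.8×ln(4.094) = 4341.4×1.4095 ≈ 6119 m/s.
Stage 2: m₀ = 157,930 kg, m_f = 157,930 − 114,000 = 43,930 kg; Δv = 269×9.8×ln(3.595) = 2636.2×1.2796 ≈ 3373 m/s.
Stage 3: m₀ = 34,830 kg, m_f = 34,830 − 28,000 = 6,830 kg; Δv = 333×9.8×ln(5.1) = 3263.4×1.6292 ≈ 5317 m/s.
Total Δv = 6119 + 3373 + 5317 = 14809 m/s.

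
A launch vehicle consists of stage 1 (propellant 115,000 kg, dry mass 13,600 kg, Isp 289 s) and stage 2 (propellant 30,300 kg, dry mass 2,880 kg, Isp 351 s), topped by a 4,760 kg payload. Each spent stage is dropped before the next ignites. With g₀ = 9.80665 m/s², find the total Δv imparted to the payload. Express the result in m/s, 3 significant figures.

Ignition mass of stage 1 = 115,000+13,600 + 30,300+2,880 + 4,760 = 166,540 kg.
Stage 1: m₀ = 166,540 kg, m_f = 166,540 − 115,000 = 51,540 kg; Δv = 289×9.80665×ln(3.231) = 2834.1×1.1729 ≈ 3324 m/s.
Stage 2: m₀ = 37,940 kg, m_f = 37,940 − 30,300 = 7,640 kg; Δv = 351×9.80665×ln(4.966) = 3442.1×1.6026 ≈ 5516 m/s.
Total Δv = 3324 + 5516 = 8840 m/s.

Δv ≈ 8840 m/s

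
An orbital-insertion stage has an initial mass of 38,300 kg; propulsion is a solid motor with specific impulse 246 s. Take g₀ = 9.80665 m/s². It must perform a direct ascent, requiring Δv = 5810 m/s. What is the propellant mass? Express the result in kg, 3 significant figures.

propellant mass ≈ 34900 kg

v_e = Isp · g₀ = 246 × 9.80665 = 2412.4 m/s.
Rocket equation: m₀/m_f = exp(Δv / v_e) = exp(5810 / 2412.4) = exp(2.4084) = 11.1157.
m_f = 38,300 / 11.1157 = 3,445.58 kg, so propellant = m₀ − m_f = 38,300 − 3,445.58 = 34,854.42 kg.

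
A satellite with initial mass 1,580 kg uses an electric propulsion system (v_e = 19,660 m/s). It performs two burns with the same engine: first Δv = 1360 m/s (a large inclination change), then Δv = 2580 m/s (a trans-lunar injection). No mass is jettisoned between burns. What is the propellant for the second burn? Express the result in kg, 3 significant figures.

propellant for the second burn ≈ 181 kg

After the first burn: m = 1580 × exp(−1360/19660.0) = 1580 × 0.93316 = 1,474.39 kg.
After the second burn: m = 1,474.39 × exp(−2580/19660.0) = 1,474.39 × 0.87702 = 1,293.07 kg.
Second-burn propellant = 1,474.39 − 1,293.07 = 181.32 kg.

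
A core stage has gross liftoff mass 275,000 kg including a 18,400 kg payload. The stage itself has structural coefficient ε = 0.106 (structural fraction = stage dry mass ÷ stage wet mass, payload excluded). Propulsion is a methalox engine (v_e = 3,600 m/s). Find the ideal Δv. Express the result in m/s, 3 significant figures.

Stage wet mass = m₀ − payload = 275,000 − 18,400 = 256,600 kg.
Stage dry mass = ε × stage wet mass = 0.106 × 256,600 = 27,199.6 kg.
Burnout mass m_f = stage dry + payload = 27,199.6 + 18,400 = 45,599.6 kg.
From the ideal rocket equation, Δv = v_e · ln(275,000/45,599.6) = 3600.0 × ln(6.031) = 3600.0 × 1.7969 ≈ 6469 m/s.

Δv ≈ 6470 m/s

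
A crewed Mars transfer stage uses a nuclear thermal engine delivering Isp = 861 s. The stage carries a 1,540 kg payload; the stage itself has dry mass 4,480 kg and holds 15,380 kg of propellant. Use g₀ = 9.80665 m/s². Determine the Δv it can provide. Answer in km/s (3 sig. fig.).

Δv ≈ 10.7 km/s

v_e = Isp · g₀ = 861 × 9.80665 = 8443.5 m/s.
m₀ = payload + dry + propellant = 1,540 + 4,480 + 15,380 = 21,400 kg.
m_f = payload + dry = 1,540 + 4,480 = 6,020 kg.
Using Δv = v_e ln(m₀/m_f): Δv = v_e · ln(m₀/m_f) = 8443.5 × ln(3.555) = 8443.5 × 1.2683 ≈ 10709.0 m/s.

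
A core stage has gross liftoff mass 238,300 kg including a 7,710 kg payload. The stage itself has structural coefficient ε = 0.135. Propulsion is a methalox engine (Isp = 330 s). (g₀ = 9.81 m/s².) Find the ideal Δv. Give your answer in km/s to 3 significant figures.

Δv ≈ 5.87 km/s

Stage wet mass = m₀ − payload = 238,300 − 7,710 = 230,590 kg.
Stage dry mass = ε × stage wet mass = 0.135 × 230,590 = 31,129.7 kg.
Burnout mass m_f = stage dry + payload = 31,129.7 + 7,710 = 38,839.7 kg.
v_e = Isp · g₀ = 330 × 9.81 = 3237.3 m/s.
Δv = v_e · ln(238,300/38,839.7) = 3237.3 × ln(6.135) = 3237.3 × 1.8141 ≈ 5873 m/s.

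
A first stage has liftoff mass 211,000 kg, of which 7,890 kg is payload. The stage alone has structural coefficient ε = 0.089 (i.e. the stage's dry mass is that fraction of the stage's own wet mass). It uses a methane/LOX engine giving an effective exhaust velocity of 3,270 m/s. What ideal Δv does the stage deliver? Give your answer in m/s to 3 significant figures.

Δv ≈ 6850 m/s

Stage wet mass = m₀ − payload = 211,000 − 7,890 = 203,110 kg.
Stage dry mass = ε × stage wet mass = 0.089 × 203,110 = 18,076.8 kg.
Burnout mass m_f = stage dry + payload = 18,076.8 + 7,890 = 25,966.8 kg.
Δv = v_e · ln(211,000/25,966.8) = 3270.0 × ln(8.126) = 3270.0 × 2.0950 ≈ 6851 m/s.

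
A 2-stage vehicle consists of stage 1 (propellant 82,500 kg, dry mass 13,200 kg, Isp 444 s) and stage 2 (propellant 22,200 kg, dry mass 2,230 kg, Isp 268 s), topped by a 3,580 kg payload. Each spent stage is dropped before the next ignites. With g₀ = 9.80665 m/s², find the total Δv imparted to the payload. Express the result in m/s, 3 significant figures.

Ignition mass of stage 1 = 82,500+13,200 + 22,200+2,230 + 3,580 = 123,710 kg.
Stage 1: m₀ = 123,710 kg, m_f = 123,710 − 82,500 = 41,210 kg; Δv = 444×9.80665×ln(3.002) = 4354.2×1.0993 ≈ 4786 m/s.
Stage 2: m₀ = 28,010 kg, m_f = 28,010 − 22,200 = 5,810 kg; Δv = 268×9.80665×ln(4.821) = 2628.2×1.5730 ≈ 4134 m/s.
Total Δv = 4786 + 4134 = 8920 m/s.

Δv ≈ 8920 m/s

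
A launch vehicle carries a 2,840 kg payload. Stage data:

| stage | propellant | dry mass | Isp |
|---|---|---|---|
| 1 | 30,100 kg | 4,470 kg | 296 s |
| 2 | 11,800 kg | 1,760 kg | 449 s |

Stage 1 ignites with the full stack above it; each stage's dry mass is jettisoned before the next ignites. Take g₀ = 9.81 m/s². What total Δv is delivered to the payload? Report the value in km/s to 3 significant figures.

Δv ≈ 8.19 km/s

Ignition mass of stage 1 = 30,100+4,470 + 11,800+1,760 + 2,840 = 50,970 kg.
Stage 1: m₀ = 50,970 kg, m_f = 50,970 − 30,100 = 20,870 kg; Δv = 296×9.81×ln(2.442) = 2903.8×0.8929 ≈ 2593 m/s.
Stage 2: m₀ = 16,400 kg, m_f = 16,400 − 11,800 = 4,600 kg; Δv = 449×9.81×ln(3.565) = 4404.7×1.2712 ≈ 5599 m/s.
Total Δv = 2593 + 5599 = 8192 m/s.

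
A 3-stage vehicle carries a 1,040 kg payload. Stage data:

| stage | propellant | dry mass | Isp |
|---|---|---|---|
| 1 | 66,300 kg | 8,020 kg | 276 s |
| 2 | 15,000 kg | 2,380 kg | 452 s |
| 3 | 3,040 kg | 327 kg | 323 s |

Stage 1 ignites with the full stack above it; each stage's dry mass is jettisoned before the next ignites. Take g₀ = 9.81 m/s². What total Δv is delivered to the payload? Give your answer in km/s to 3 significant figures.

Δv ≈ 12.1 km/s

Ignition mass of stage 1 = 66,300+8,020 + 15,000+2,380 + 3,040+327 + 1,040 = 96,107 kg.
Stage 1: m₀ = 96,107 kg, m_f = 96,107 − 66,300 = 29,807 kg; Δv = 276×9.81×ln(3.224) = 2707.6×1.1707 ≈ 3170 m/s.
Stage 2: m₀ = 21,787 kg, m_f = 21,787 − 15,000 = 6,787 kg; Δv = 452×9.81×ln(3.21) = 4434.1×1.1663 ≈ 5172 m/s.
Stage 3: m₀ = 4,407 kg, m_f = 4,407 − 3,040 = 1,367 kg; Δv = 323×9.81×ln(3.224) = 3168.6×1.1706 ≈ 3709 m/s.
Total Δv = 3170 + 5172 + 3709 = 12051 m/s.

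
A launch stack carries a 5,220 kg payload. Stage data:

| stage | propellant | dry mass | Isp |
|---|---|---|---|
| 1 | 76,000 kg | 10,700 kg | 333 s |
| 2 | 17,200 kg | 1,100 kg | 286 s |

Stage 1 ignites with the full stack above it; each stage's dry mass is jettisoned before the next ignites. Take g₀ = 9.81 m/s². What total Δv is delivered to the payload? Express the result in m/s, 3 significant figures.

Δv ≈ 7510 m/s

Ignition mass of stage 1 = 76,000+10,700 + 17,200+1,100 + 5,220 = 110,220 kg.
Stage 1: m₀ = 110,220 kg, m_f = 110,220 − 76,000 = 34,220 kg; Δv = 333×9.81×ln(3.221) = 3266.7×1.1697 ≈ 3821 m/s.
Stage 2: m₀ = 23,520 kg, m_f = 23,520 − 17,200 = 6,320 kg; Δv = 286×9.81×ln(3.722) = 2805.7×1.3141 ≈ 3687 m/s.
Total Δv = 3821 + 3687 = 7508 m/s.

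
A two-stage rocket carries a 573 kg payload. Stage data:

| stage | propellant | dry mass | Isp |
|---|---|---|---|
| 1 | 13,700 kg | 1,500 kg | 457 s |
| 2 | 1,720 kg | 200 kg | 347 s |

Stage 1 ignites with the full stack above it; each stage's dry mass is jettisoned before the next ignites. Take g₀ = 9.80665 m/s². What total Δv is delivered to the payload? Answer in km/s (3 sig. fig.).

Ignition mass of stage 1 = 13,700+1,500 + 1,720+200 + 573 = 17,693 kg.
Stage 1: m₀ = 17,693 kg, m_f = 17,693 − 13,700 = 3,993 kg; Δv = 457×9.80665×ln(4.431) = 4481.6×1.4886 ≈ 6671 m/s.
Stage 2: m₀ = 2,493 kg, m_f = 2,493 − 1,720 = 773 kg; Δv = 347×9.80665×ln(3.225) = 3402.9×1.1710 ≈ 3985 m/s.
Total Δv = 6671 + 3985 = 10656 m/s.

Δv ≈ 10.7 km/s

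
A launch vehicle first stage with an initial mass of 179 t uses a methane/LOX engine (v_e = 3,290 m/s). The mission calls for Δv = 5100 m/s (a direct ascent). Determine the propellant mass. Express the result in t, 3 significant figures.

propellant mass ≈ 141 t

m₀/m_f = exp(Δv / v_e) = exp(5100 / 3290.0) = exp(1.5502) = 4.7122.
m_f = 179 / 4.7122 = 37.9865 t, so propellant = m₀ − m_f = 179 − 37.9865 = 141.0135 t.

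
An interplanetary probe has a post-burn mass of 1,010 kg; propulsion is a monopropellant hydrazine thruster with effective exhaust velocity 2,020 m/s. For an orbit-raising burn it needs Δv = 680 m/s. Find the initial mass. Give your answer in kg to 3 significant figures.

From the ideal rocket equation, m₀/m_f = exp(Δv / v_e) = exp(680 / 2020.0) = exp(0.3366) = 1.4002.
m₀ = m_f × 1.4002 = 1,010 × 1.4002 = 1,414.2 kg.

initial mass ≈ 1410 kg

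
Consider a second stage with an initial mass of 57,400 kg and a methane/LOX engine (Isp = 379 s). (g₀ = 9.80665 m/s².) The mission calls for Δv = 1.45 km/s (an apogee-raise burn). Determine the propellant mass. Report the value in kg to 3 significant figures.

v_e = Isp · g₀ = 379 × 9.80665 = 3716.7 m/s.
m₀/m_f = exp(Δv / v_e) = exp(1450 / 3716.7) = exp(0.3901) = 1.4772.
m_f = 57,400 / 1.4772 = 38,857.3 kg, so propellant = m₀ − m_f = 57,400 − 38,857.3 = 18,542.7 kg.

propellant mass ≈ 18500 kg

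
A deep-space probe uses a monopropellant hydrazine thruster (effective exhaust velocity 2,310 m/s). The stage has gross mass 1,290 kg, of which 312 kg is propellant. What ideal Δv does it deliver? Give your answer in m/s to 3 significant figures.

Δv ≈ 640 m/s

m_f = m₀ − m_prop = 1,290 − 312 = 978 kg.
From the ideal rocket equation, Δv = v_e · ln(m₀/m_f) = 2310.0 × ln(1.319) = 2310.0 × 0.2769 ≈ 639.6 m/s.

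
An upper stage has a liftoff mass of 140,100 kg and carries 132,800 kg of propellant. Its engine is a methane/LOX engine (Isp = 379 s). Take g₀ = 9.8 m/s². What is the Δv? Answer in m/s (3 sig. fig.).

v_e = Isp · g₀ = 379 × 9.8 = 3714.2 m/s.
m_f = m₀ − m_prop = 140,100 − 132,800 = 7,300 kg.
Using Δv = v_e ln(m₀/m_f): Δv = v_e · ln(m₀/m_f) = 3714.2 × ln(19.19) = 3714.2 × 2.9545 ≈ 10973.5 m/s.

Δv ≈ 11000 m/s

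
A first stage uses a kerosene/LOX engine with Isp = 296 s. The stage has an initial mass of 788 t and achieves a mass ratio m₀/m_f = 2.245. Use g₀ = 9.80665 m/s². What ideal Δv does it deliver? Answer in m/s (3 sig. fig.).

v_e = Isp · g₀ = 296 × 9.80665 = 2902.8 m/s.
By the Tsiolkovsky rocket equation, Δv = v_e · ln(2.245) = 2902.8 × 0.8087 ≈ 2347.5 m/s.

Δv ≈ 2350 m/s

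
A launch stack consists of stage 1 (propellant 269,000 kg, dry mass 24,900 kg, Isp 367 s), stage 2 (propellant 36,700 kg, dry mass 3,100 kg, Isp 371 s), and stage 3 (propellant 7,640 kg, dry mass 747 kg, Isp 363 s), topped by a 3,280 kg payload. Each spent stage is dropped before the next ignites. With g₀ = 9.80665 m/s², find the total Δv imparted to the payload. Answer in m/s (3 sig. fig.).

Ignition mass of stage 1 = 269,000+24,900 + 36,700+3,100 + 7,640+747 + 3,280 = 345,367 kg.
Stage 1: m₀ = 345,367 kg, m_f = 345,367 − 269,000 = 76,367 kg; Δv = 367×9.80665×ln(4.522) = 3599.0×1.5091 ≈ 5431 m/s.
Stage 2: m₀ = 51,467 kg, m_f = 51,467 − 36,700 = 14,767 kg; Δv = 371×9.80665×ln(3.485) = 3638.3×1.2485 ≈ 4543 m/s.
Stage 3: m₀ = 11,667 kg, m_f = 11,667 − 7,640 = 4,027 kg; Δv = 363×9.80665×ln(2.897) = 3559.8×1.0637 ≈ 3787 m/s.
Total Δv = 5431 + 4543 + 3787 = 13761 m/s.

Δv ≈ 13800 m/s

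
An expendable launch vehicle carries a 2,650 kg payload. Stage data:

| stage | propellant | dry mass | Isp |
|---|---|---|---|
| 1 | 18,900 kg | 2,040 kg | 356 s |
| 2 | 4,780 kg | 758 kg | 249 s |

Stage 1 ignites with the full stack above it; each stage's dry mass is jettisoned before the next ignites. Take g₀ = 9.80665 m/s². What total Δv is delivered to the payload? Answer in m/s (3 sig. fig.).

Δv ≈ 5790 m/s

Ignition mass of stage 1 = 18,900+2,040 + 4,780+758 + 2,650 = 29,128 kg.
Stage 1: m₀ = 29,128 kg, m_f = 29,128 − 18,900 = 10,228 kg; Δv = 356×9.80665×ln(2.848) = 3491.2×1.0466 ≈ 3654 m/s.
Stage 2: m₀ = 8,188 kg, m_f = 8,188 − 4,780 = 3,408 kg; Δv = 249×9.80665×ln(2.403) = 2441.9×0.8765 ≈ 2140 m/s.
Total Δv = 3654 + 2140 = 5794 m/s.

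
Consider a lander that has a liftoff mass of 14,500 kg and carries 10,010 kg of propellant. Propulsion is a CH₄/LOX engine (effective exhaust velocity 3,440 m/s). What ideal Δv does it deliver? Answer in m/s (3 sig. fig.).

m_f = m₀ − m_prop = 14,500 − 10,010 = 4,490 kg.
Δv = v_e · ln(m₀/m_f) = 3440.0 × ln(3.229) = 3440.0 × 1.1723 ≈ 4032.7 m/s.

Δv ≈ 4030 m/s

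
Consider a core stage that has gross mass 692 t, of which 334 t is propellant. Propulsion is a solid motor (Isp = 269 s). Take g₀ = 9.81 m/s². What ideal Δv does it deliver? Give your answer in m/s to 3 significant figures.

Δv ≈ 1740 m/s

v_e = Isp · g₀ = 269 × 9.81 = 2638.9 m/s.
m_f = m₀ − m_prop = 692 − 334 = 358 t.
Δv = v_e · ln(m₀/m_f) = 2638.9 × ln(1.933) = 2638.9 × 0.6591 ≈ 1739.2 m/s.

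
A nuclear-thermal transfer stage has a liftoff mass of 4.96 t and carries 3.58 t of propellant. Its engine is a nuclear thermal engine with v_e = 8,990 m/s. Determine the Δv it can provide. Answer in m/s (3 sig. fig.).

Δv ≈ 11500 m/s

m_f = m₀ − m_prop = 4.96 − 3.58 = 1.38 t.
Δv = v_e · ln(m₀/m_f) = 8990.0 × ln(3.594) = 8990.0 × 1.2793 ≈ 11501.1 m/s.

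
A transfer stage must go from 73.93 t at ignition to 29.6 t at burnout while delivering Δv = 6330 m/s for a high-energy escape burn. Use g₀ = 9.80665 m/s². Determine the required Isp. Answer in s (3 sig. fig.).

ln(m₀/m_f) = ln(73930/29600) = ln(2.498) = 0.9153.
Using Δv = v_e ln(m₀/m_f): v_e = Δv / ln(m₀/m_f) = 6330 / 0.9153 = 6915.4 m/s.
Isp = v_e / g₀ = 6915.4 / 9.80665 = 705.2 s.

Isp ≈ 705 s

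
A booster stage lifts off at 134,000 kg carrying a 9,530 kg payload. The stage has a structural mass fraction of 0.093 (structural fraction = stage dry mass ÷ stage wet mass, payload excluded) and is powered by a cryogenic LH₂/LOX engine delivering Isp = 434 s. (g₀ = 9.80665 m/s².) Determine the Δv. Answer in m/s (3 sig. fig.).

Δv ≈ 7870 m/s

Stage wet mass = m₀ − payload = 134,000 − 9,530 = 124,470 kg.
Stage dry mass = ε × stage wet mass = 0.093 × 124,470 = 11,575.7 kg.
Burnout mass m_f = stage dry + payload = 11,575.7 + 9,530 = 21,105.7 kg.
v_e = Isp · g₀ = 434 × 9.80665 = 4256.1 m/s.
From the ideal rocket equation, Δv = v_e · ln(134,000/21,105.7) = 4256.1 × ln(6.349) = 4256.1 × 1.8483 ≈ 7867 m/s.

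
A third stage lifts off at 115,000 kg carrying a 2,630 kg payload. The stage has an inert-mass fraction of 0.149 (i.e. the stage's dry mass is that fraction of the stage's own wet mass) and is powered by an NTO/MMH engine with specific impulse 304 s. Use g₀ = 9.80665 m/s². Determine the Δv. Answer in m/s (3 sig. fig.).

Δv ≈ 5310 m/s

Stage wet mass = m₀ − payload = 115,000 − 2,630 = 112,370 kg.
Stage dry mass = ε × stage wet mass = 0.149 × 112,370 = 16,743.1 kg.
Burnout mass m_f = stage dry + payload = 16,743.1 + 2,630 = 19,373.1 kg.
v_e = Isp · g₀ = 304 × 9.80665 = 2981.2 m/s.
Rocket equation: Δv = v_e · ln(115,000/19,373.1) = 2981.2 × ln(5.936) = 2981.2 × 1.7810 ≈ 5310 m/s.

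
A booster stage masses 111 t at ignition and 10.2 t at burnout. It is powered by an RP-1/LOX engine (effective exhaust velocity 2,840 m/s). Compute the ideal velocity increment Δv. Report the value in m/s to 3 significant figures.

By the Tsiolkovsky rocket equation, Δv = v_e · ln(m₀/m_f) = 2840.0 × ln(10.88) = 2840.0 × 2.3871 ≈ 6779.5 m/s.

Δv ≈ 6780 m/s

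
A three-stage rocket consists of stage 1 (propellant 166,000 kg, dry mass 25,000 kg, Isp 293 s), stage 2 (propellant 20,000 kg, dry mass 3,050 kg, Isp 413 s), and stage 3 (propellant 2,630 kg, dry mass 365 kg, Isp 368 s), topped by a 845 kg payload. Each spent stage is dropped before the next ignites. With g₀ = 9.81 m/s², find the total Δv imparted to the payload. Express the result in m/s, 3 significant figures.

Δv ≈ 13800 m/s

Ignition mass of stage 1 = 166,000+25,000 + 20,000+3,050 + 2,630+365 + 845 = 217,890 kg.
Stage 1: m₀ = 217,890 kg, m_f = 217,890 − 166,000 = 51,890 kg; Δv = 293×9.81×ln(4.199) = 2874.3×1.4349 ≈ 4124 m/s.
Stage 2: m₀ = 26,890 kg, m_f = 26,890 − 20,000 = 6,890 kg; Δv = 413×9.81×ln(3.903) = 4051.5×1.3617 ≈ 5517 m/s.
Stage 3: m₀ = 3,840 kg, m_f = 3,840 − 2,630 = 1,210 kg; Δv = 368×9.81×ln(3.174) = 3610.1×1.1549 ≈ 4169 m/s.
Total Δv = 4124 + 5517 + 4169 = 13810 m/s.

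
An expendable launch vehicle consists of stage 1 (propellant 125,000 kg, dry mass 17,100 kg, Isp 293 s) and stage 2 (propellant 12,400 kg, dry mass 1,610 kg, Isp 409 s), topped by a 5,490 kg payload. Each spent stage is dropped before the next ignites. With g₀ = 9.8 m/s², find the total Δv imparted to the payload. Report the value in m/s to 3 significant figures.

Ignition mass of stage 1 = 125,000+17,100 + 12,400+1,610 + 5,490 = 161,600 kg.
Stage 1: m₀ = 161,600 kg, m_f = 161,600 − 125,000 = 36,600 kg; Δv = 293×9.8×ln(4.415) = 2871.4×1.4851 ≈ 4264 m/s.
Stage 2: m₀ = 19,500 kg, m_f = 19,500 − 12,400 = 7,100 kg; Δv = 409×9.8×ln(2.746) = 4008.2×1.0103 ≈ 4050 m/s.
Total Δv = 4264 + 4050 = 8314 m/s.

Δv ≈ 8310 m/s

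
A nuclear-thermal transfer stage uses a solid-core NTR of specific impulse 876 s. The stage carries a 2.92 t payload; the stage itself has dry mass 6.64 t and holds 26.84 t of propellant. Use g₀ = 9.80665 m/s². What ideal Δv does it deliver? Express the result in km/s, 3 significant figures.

Δv ≈ 11.5 km/s

v_e = Isp · g₀ = 876 × 9.80665 = 8590.6 m/s.
m₀ = payload + dry + propellant = 2.92 + 6.64 + 26.84 = 36.4 t.
m_f = payload + dry = 2.92 + 6.64 = 9.56 t.
By the Tsiolkovsky rocket equation, Δv = v_e · ln(m₀/m_f) = 8590.6 × ln(3.808) = 8590.6 × 1.3370 ≈ 11485.5 m/s.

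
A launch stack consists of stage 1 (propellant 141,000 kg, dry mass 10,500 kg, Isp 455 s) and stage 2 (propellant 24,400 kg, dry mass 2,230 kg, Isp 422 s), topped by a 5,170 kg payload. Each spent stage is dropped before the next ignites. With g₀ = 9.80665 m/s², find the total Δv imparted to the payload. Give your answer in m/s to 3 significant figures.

Ignition mass of stage 1 = 141,000+10,500 + 24,400+2,230 + 5,170 = 183,300 kg.
Stage 1: m₀ = 183,300 kg, m_f = 183,300 − 141,000 = 42,300 kg; Δv = 455×9.80665×ln(4.333) = 4462.0×1.4663 ≈ 6543 m/s.
Stage 2: m₀ = 31,800 kg, m_f = 31,800 − 24,400 = 7,400 kg; Δv = 422×9.80665×ln(4.297) = 4138.4×1.4580 ≈ 6034 m/s.
Total Δv = 6543 + 6034 = 12577 m/s.

Δv ≈ 12600 m/s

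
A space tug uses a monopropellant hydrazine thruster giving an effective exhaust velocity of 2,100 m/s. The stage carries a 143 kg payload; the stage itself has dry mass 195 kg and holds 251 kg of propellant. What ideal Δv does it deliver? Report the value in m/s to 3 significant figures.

Δv ≈ 1170 m/s

m₀ = payload + dry + propellant = 143 + 195 + 251 = 589 kg.
m_f = payload + dry = 143 + 195 = 338 kg.
Using Δv = v_e ln(m₀/m_f): Δv = v_e · ln(m₀/m_f) = 2100.0 × ln(1.743) = 2100.0 × 0.5554 ≈ 1166.3 m/s.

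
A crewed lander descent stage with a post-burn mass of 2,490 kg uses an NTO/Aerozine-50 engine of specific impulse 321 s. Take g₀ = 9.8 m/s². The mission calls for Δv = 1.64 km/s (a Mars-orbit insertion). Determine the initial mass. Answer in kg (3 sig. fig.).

initial mass ≈ 4190 kg

v_e = Isp · g₀ = 321 × 9.8 = 3145.8 m/s.
By the Tsiolkovsky rocket equation, m₀/m_f = exp(Δv / v_e) = exp(1640 / 3145.8) = exp(0.5213) = 1.6843.
m₀ = m_f × 1.6843 = 2,490 × 1.6843 = 4,193.91 kg.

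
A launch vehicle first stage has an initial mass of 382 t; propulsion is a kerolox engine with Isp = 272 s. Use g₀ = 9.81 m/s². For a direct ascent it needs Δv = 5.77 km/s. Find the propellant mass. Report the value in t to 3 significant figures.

propellant mass ≈ 338 t

v_e = Isp · g₀ = 272 × 9.81 = 2668.3 m/s.
Rocket equation: m₀/m_f = exp(Δv / v_e) = exp(5770 / 2668.3) = exp(2.1624) = 8.6921.
m_f = 382 / 8.6921 = 43.948 t, so propellant = m₀ − m_f = 382 − 43.948 = 338.052 t.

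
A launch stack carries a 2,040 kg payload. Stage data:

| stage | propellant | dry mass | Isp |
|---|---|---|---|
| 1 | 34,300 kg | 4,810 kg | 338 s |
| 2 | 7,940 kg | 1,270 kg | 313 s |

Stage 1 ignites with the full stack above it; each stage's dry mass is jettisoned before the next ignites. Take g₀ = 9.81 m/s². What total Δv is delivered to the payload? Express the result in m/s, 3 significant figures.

Ignition mass of stage 1 = 34,300+4,810 + 7,940+1,270 + 2,040 = 50,360 kg.
Stage 1: m₀ = 50,360 kg, m_f = 50,360 − 34,300 = 16,060 kg; Δv = 338×9.81×ln(3.136) = 3315.8×1.1429 ≈ 3789 m/s.
Stage 2: m₀ = 11,250 kg, m_f = 11,250 − 7,940 = 3,310 kg; Δv = 313×9.81×ln(3.399) = 3070.5×1.2234 ≈ 3757 m/s.
Total Δv = 3789 + 3757 = 7546 m/s.

Δv ≈ 7550 m/s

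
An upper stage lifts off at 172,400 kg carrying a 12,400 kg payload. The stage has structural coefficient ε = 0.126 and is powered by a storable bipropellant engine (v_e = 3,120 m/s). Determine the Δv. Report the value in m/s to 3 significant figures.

Stage wet mass = m₀ − payload = 172,400 − 12,400 = 160,000 kg.
Stage dry mass = ε × stage wet mass = 0.126 × 160,000 = 20,160 kg.
Burnout mass m_f = stage dry + payload = 20,160 + 12,400 = 32,560 kg.
Rocket equation: Δv = v_e · ln(172,400/32,560) = 3120.0 × ln(5.295) = 3120.0 × 1.6667 ≈ 5200 m/s.

Δv ≈ 5200 m/s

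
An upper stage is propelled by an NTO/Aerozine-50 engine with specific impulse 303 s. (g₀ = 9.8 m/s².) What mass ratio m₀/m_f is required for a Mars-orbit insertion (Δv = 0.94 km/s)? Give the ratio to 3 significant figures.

mass ratio ≈ 1.37

v_e = Isp · g₀ = 303 × 9.8 = 2969.4 m/s.
m₀/m_f = exp(Δv / v_e) = exp(940 / 2969.4) = exp(0.3166) = 1.3724.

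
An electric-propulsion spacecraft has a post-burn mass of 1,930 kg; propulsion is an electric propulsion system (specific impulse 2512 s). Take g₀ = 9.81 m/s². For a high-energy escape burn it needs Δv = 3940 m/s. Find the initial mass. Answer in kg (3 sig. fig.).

v_e = Isp · g₀ = 2512 × 9.81 = 24642.7 m/s.
From the ideal rocket equation, m₀/m_f = exp(Δv / v_e) = exp(3940 / 24642.7) = exp(0.1599) = 1.1734.
m₀ = m_f × 1.1734 = 1,930 × 1.1734 = 2,264.66 kg.

initial mass ≈ 2260 kg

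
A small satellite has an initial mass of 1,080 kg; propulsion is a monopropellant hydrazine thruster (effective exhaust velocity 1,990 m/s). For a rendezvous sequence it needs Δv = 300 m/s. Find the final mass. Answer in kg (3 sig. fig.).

m₀/m_f = exp(Δv / v_e) = exp(300 / 1990.0) = exp(0.1508) = 1.1627.
m_f = m₀ / 1.1627 = 1,080 / 1.1627 = 928.872 kg.

final mass ≈ 929 kg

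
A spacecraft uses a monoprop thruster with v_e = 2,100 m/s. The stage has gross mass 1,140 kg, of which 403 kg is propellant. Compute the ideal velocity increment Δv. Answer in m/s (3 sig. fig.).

Δv ≈ 916 m/s

m_f = m₀ − m_prop = 1,140 − 403 = 737 kg.
Δv = v_e · ln(m₀/m_f) = 2100.0 × ln(1.547) = 2100.0 × 0.4362 ≈ 916.0 m/s.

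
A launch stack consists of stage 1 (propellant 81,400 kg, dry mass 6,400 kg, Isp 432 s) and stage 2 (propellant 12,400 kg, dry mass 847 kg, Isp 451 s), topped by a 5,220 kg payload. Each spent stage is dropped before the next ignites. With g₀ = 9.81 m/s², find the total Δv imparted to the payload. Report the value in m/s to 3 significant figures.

Ignition mass of stage 1 = 81,400+6,400 + 12,400+847 + 5,220 = 106,267 kg.
Stage 1: m₀ = 106,267 kg, m_f = 106,267 − 81,400 = 24,867 kg; Δv = 432×9.81×ln(4.273) = 4237.9×1.4524 ≈ 6155 m/s.
Stage 2: m₀ = 18,467 kg, m_f = 18,467 − 12,400 = 6,067 kg; Δv = 451×9.81×ln(3.044) = 4424.3×1.1131 ≈ 4925 m/s.
Total Δv = 6155 + 4925 = 11080 m/s.

Δv ≈ 11100 m/s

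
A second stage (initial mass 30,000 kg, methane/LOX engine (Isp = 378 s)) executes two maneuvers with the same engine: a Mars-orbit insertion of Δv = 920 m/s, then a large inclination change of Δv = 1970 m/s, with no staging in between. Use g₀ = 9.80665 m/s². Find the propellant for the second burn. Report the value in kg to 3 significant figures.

v_e = Isp · g₀ = 378 × 9.80665 = 3706.9 m/s.
After the first burn: m = 30000 × exp(−920/3706.9) = 30000 × 0.78022 = 23,406.6 kg.
After the second burn: m = 23,406.6 × exp(−1970/3706.9) = 23,406.6 × 0.58776 = 13,757.5 kg.
Second-burn propellant = 23,406.6 − 13,757.5 = 9,649.1 kg.

propellant for the second burn ≈ 9650 kg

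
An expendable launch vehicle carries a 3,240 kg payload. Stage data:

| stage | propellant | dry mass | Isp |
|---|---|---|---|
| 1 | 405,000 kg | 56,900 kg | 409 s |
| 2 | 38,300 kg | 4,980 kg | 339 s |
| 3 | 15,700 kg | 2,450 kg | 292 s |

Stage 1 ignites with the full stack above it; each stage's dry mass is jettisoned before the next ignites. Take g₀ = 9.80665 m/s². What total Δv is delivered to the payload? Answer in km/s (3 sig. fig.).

Δv ≈ 12.7 km/s

Ignition mass of stage 1 = 405,000+56,900 + 38,300+4,980 + 15,700+2,450 + 3,240 = 526,570 kg.
Stage 1: m₀ = 526,570 kg, m_f = 526,570 − 405,000 = 121,570 kg; Δv = 409×9.80665×ln(4.331) = 4010.9×1.4659 ≈ 5880 m/s.
Stage 2: m₀ = 64,670 kg, m_f = 64,670 − 38,300 = 26,370 kg; Δv = 339×9.80665×ln(2.452) = 3324.5×0.8971 ≈ 2982 m/s.
Stage 3: m₀ = 21,390 kg, m_f = 21,390 − 15,700 = 5,690 kg; Δv = 292×9.80665×ln(3.759) = 2863.5×1.3242 ≈ 3792 m/s.
Total Δv = 5880 + 2982 + 3792 = 12654 m/s.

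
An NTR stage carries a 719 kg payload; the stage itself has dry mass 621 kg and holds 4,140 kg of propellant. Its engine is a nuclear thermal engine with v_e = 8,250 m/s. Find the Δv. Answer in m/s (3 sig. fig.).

m₀ = payload + dry + propellant = 719 + 621 + 4,140 = 5,480 kg.
m_f = payload + dry = 719 + 621 = 1,340 kg.
Rocket equation: Δv = v_e · ln(m₀/m_f) = 8250.0 × ln(4.09) = 8250.0 × 1.4084 ≈ 11619.6 m/s.

Δv ≈ 11600 m/s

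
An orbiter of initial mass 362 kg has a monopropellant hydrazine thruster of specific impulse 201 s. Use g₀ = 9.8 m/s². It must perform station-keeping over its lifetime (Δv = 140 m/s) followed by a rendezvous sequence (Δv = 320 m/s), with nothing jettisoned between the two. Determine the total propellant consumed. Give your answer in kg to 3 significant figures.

v_e = Isp · g₀ = 201 × 9.8 = 1969.8 m/s.
After the first burn: m = 362 × exp(−140/1969.8) = 362 × 0.93139 = 337.163 kg.
After the second burn: m = 337.163 × exp(−320/1969.8) = 337.163 × 0.85006 = 286.609 kg.
Total propellant = m₀ − m_final = 362 − 286.609 = 75.391 kg.

total propellant consumed ≈ 75.4 kg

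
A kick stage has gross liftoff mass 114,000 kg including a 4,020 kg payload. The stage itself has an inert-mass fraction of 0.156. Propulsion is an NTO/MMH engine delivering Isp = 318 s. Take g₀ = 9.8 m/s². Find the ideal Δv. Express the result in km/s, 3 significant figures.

Δv ≈ 5.25 km/s

Stage wet mass = m₀ − payload = 114,000 − 4,020 = 109,980 kg.
Stage dry mass = ε × stage wet mass = 0.156 × 109,980 = 17,156.9 kg.
Burnout mass m_f = stage dry + payload = 17,156.9 + 4,020 = 21,176.9 kg.
v_e = Isp · g₀ = 318 × 9.8 = 3116.4 m/s.
Δv = v_e · ln(114,000/21,176.9) = 3116.4 × ln(5.383) = 3116.4 × 1.6833 ≈ 5246 m/s.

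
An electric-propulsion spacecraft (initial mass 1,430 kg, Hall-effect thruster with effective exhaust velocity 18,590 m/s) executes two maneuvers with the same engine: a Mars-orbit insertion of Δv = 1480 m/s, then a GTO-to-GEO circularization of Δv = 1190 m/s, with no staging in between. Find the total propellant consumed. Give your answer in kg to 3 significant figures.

After the first burn: m = 1430 × exp(−1480/18590.0) = 1430 × 0.92347 = 1,320.56 kg.
After the second burn: m = 1,320.56 × exp(−1190/18590.0) = 1,320.56 × 0.93799 = 1,238.67 kg.
Total propellant = m₀ − m_final = 1430 − 1,238.67 = 191.33 kg.

total propellant consumed ≈ 191 kg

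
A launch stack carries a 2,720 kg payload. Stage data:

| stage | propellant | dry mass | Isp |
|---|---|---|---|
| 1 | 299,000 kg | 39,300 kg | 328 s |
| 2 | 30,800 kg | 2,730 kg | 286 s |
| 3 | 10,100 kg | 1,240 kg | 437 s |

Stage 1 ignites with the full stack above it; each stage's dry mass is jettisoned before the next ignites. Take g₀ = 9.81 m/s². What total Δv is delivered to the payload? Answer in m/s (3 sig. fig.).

Δv ≈ 13200 m/s

Ignition mass of stage 1 = 299,000+39,300 + 30,800+2,730 + 10,100+1,240 + 2,720 = 385,890 kg.
Stage 1: m₀ = 385,890 kg, m_f = 385,890 − 299,000 = 86,890 kg; Δv = 328×9.81×ln(4.441) = 3217.7×1.4909 ≈ 4797 m/s.
Stage 2: m₀ = 47,590 kg, m_f = 47,590 − 30,800 = 16,790 kg; Δv = 286×9.81×ln(2.834) = 2805.7×1.0418 ≈ 2923 m/s.
Stage 3: m₀ = 14,060 kg, m_f = 14,060 − 10,100 = 3,960 kg; Δv = 437×9.81×ln(3.551) = 4287.0×1.2671 ≈ 5432 m/s.
Total Δv = 4797 + 2923 + 5432 = 13152 m/s.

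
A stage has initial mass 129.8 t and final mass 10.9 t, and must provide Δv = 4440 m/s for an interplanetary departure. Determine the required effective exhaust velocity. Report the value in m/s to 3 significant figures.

ln(m₀/m_f) = ln(129800/10900) = ln(11.91) = 2.4772.
v_e = Δv / ln(m₀/m_f) = 4440 / 2.4772 = 1792.3 m/s.

v_e ≈ 1790 m/s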